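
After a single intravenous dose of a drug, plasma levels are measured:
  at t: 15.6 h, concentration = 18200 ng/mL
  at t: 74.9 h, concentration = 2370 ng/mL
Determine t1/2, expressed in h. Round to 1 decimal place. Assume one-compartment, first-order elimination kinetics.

k = ln(C₁/C₂) / (t₂ − t₁) = ln(18200/2370) / (74.9 − 15.6)
  = 2.039 / 59.30 = 0.03438 h⁻¹
t½ = ln2 / k = 0.693147 / 0.03438 = 20.16 h

20.2 h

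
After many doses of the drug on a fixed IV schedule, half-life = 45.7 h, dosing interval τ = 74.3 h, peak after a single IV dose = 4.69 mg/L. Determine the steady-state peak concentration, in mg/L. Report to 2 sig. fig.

6.9 mg/L

k = ln2 / t½ = 0.693147 / 45.7 = 0.01517 h⁻¹
e^(−kτ) = e^(−0.01517 × 74.3) = 0.3240
Accumulation ratio R = 1 / (1 − e^(−kτ)) = 1 / (1 − 0.3240) = 1.479
Steady-state peak = C₀ × R = 4.69 × 1.479 = 6.937 mg/L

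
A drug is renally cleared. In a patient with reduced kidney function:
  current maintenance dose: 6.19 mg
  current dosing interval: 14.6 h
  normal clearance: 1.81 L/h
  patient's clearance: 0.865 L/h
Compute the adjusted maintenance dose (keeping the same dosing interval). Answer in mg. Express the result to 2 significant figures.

To keep the same average steady-state level, dosing rate must scale with clearance.
CL ratio = 0.865 / 1.81 = 0.4779
New dose (same interval) = 6.19 × 0.4779 = 2.958 mg

3.0 mg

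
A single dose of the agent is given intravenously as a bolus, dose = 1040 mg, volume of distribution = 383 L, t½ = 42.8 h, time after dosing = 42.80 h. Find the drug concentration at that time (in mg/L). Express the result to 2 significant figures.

1.4 mg/L

C₀ = Dose / Vd = 1040 / 383 = 2.715 mg/L
k = ln2 / t½ = 0.693147 / 42.8 = 0.01620 h⁻¹
t / t½ = 42.80 / 42.8 = 1 half-lives
C = C₀ × (1/2)^1 = 2.715 × 0.5000 = 1.358 mg/L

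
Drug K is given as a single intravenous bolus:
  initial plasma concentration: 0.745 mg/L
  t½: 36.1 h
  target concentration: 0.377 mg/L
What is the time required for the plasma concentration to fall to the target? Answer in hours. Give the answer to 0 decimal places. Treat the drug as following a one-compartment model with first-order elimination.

k = ln2 / t½ = 0.693147 / 36.1 = 0.01920 h⁻¹
t = ln(C₀ / C) / k = ln(0.7450 / 0.377) / 0.01920
  = ln(1.976) / 0.01920 = 0.6811 / 0.01920 = 35.47 h

35 h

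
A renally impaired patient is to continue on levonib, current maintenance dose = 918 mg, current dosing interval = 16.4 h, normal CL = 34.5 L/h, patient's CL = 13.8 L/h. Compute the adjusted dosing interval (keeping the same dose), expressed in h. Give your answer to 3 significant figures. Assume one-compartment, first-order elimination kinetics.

41.0 h

To keep the same average steady-state level, dosing rate must scale with clearance.
CL ratio = 13.8 / 34.5 = 0.4000
New interval (same dose) = 16.4 / 0.4000 = 41.00 h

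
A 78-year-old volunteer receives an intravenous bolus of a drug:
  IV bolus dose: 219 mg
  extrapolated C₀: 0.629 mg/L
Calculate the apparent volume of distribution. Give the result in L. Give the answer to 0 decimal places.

348 L

Vd = Dose / C₀ = 219.0 / 0.629 = 348.2 L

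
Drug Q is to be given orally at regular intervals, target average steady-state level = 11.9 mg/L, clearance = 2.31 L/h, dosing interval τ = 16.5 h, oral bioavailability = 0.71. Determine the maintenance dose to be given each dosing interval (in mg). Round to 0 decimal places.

639 mg

At steady state, F × (Dose/τ) = Css × CL.
Dose = Css × CL × τ / F = 11.9 × 2.310 × 16.5 / 0.71 = 638.8 mg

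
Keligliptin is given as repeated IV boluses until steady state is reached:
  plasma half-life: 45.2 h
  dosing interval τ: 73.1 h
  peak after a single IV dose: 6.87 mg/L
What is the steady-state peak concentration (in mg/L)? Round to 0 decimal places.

k = ln2 / t½ = 0.693147 / 45.2 = 0.01534 h⁻¹
e^(−kτ) = e^(−0.01534 × 73.1) = 0.3258
Accumulation ratio R = 1 / (1 − e^(−kτ)) = 1 / (1 − 0.3258) = 1.483
Steady-state peak = C₀ × R = 6.87 × 1.483 = 10.19 mg/L

10 mg/L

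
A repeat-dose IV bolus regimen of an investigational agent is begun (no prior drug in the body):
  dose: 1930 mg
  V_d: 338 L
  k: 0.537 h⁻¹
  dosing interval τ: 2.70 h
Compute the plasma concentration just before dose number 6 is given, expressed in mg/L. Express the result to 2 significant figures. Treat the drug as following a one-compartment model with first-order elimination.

C₀ per dose = Dose / Vd = 1930 / 338 = 5.710 mg/L
Fraction remaining after one interval: r = e^(−kτ) = e^(−0.5370 × 2.70) = 0.2346
Before dose 6, 5 doses have been given (aged 1τ, 2τ, 3τ, 4τ, 5τ).
C_trough = C₀ × (r + r² + … + r^5) = C₀ × r(1−r^5)/(1−r)
        = 5.710 × 0.2346 × (1 − 0.0007106) / (1 − 0.2346) = 1.749 mg/L

1.7 mg/L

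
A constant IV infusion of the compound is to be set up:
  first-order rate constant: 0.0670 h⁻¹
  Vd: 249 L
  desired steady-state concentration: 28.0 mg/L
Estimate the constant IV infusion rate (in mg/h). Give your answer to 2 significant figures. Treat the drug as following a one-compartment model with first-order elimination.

470 mg/h

CL = k × Vd = 0.06700 × 249 = 16.68 L/h
At steady state, infusion rate R₀ = Css × CL = 28.0 × 16.68 = 467.0 mg/h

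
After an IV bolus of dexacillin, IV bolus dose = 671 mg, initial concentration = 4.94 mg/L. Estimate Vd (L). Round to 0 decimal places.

Vd = Dose / C₀ = 671.0 / 4.94 = 135.8 L

136 L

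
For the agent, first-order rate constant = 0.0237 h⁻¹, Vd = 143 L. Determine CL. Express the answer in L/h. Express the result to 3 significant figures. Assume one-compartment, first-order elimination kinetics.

CL = k × Vd = 0.0237 × 143 = 3.389 L/h

3.39 L/h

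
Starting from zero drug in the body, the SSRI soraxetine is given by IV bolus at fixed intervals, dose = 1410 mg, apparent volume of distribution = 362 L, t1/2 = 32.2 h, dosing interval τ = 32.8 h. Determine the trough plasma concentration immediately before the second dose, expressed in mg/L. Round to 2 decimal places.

C₀ per dose = Dose / Vd = 1410 / 362 = 3.895 mg/L
k = ln2 / t½ = 0.693147 / 32.2 = 0.02153 h⁻¹
Fraction remaining after one interval: r = e^(−kτ) = e^(−0.02153 × 32.8) = 0.4935
Before dose 2, 1 dose has been given (aged 1τ).
C_trough = C₀ × r = 3.895 × 0.4935 = 1.922 mg/L

1.92 mg/L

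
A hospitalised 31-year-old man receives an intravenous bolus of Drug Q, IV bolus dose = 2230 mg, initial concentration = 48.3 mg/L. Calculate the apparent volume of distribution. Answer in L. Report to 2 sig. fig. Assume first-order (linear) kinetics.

46 L

Vd = Dose / C₀ = 2230 / 48.3 = 46.17 L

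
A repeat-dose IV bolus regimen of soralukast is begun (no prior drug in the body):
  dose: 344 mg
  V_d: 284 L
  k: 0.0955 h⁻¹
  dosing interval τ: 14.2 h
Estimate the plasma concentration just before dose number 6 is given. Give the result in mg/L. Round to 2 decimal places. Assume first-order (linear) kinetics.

C₀ per dose = Dose / Vd = 344 / 284 = 1.211 mg/L
Fraction remaining after one interval: r = e^(−kτ) = e^(−0.09550 × 14.2) = 0.2577
Before dose 6, 5 doses have been given (aged 1τ, 2τ, 3τ, 4τ, 5τ).
C_trough = C₀ × (r + r² + … + r^5) = C₀ × r(1−r^5)/(1−r)
        = 1.211 × 0.2577 × (1 − 0.001137) / (1 − 0.2577) = 0.4199 mg/L

0.42 mg/L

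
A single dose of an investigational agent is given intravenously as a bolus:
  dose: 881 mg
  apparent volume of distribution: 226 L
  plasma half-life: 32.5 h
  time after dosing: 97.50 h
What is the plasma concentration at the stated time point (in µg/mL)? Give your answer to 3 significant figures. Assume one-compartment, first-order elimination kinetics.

C₀ = Dose / Vd = 881.0 / 226 = 3.898 mg/L
k = ln2 / t½ = 0.693147 / 32.5 = 0.02133 h⁻¹
t / t½ = 97.50 / 32.5 = 3 half-lives
C = C₀ × (1/2)^3 = 3.898 × 0.1250 = 0.4873 mg/L
(0.4873 mg/L = 0.4873 µg/mL)

0.487 µg/mL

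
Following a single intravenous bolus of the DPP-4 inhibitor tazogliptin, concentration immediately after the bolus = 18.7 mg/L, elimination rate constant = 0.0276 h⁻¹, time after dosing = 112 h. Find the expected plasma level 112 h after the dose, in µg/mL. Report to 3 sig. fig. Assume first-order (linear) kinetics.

0.850 µg/mL

C = C₀ · e^(−k·t) = 18.70 × e^(−0.02760 × 112)
  = 18.70 × 0.04545 = 0.8499 mg/L
(0.8499 mg/L = 0.8499 µg/mL)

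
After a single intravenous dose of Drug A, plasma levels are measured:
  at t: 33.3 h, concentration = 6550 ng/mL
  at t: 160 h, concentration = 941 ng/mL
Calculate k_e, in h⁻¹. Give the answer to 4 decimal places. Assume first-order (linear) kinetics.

0.0153 h⁻¹

k = ln(C₁/C₂) / (t₂ − t₁) = ln(6550/941) / (160 − 33.3)
  = 1.940 / 126.7 = 0.01531 h⁻¹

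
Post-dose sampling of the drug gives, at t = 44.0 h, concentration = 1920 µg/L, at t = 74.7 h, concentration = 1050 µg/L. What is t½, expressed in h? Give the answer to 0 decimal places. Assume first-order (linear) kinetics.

35 h

k = ln(C₁/C₂) / (t₂ − t₁) = ln(1920/1050) / (74.7 − 44.0)
  = 0.6035 / 30.70 = 0.01966 h⁻¹
t½ = ln2 / k = 0.693147 / 0.01966 = 35.26 h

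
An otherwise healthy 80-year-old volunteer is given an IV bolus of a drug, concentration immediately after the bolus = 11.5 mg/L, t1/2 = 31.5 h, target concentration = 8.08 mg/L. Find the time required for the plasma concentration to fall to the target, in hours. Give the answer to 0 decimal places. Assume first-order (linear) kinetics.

k = ln2 / t½ = 0.693147 / 31.5 = 0.02200 h⁻¹
t = ln(C₀ / C) / k = ln(11.50 / 8.08) / 0.02200
  = ln(1.423) / 0.02200 = 0.3528 / 0.02200 = 16.04 h

16 h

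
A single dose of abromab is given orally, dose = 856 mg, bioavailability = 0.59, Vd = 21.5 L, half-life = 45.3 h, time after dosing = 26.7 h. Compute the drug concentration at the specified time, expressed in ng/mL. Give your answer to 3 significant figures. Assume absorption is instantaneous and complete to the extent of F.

Amount reaching circulation = F × Dose = 0.59 × 856.0 = 505.0 mg
C₀ = F·Dose / Vd = 505.0 / 21.5 = 23.49 mg/L
k = ln2 / t½ = 0.693147 / 45.3 = 0.01530 h⁻¹
C = C₀ · e^(−k·t) = 23.49 × e^(−0.01530 × 26.7)
  = 23.49 × 0.6646 = 15.61 mg/L
Convert: 15.61 mg/L × 1000 = 15610 ng/mL

15600 ng/mL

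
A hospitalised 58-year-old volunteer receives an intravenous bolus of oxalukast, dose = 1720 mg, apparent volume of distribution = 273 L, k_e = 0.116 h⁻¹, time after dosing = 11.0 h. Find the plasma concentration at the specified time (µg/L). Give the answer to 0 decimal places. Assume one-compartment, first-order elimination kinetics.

1759 µg/L

C₀ = Dose / Vd = 1720 / 273 = 6.300 mg/L
C = C₀ · e^(−k·t) = 6.300 × e^(−0.1160 × 11.0)
  = 6.300 × 0.2792 = 1.759 mg/L
Convert: 1.759 mg/L × 1000 = 1759 µg/L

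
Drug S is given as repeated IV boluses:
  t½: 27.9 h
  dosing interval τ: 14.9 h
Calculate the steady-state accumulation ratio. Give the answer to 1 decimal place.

3.2

k = ln2 / t½ = 0.693147 / 27.9 = 0.02484 h⁻¹
e^(−kτ) = e^(−0.02484 × 14.9) = 0.6907
Accumulation ratio R = 1 / (1 − e^(−kτ)) = 1 / (1 − 0.6907) = 3.233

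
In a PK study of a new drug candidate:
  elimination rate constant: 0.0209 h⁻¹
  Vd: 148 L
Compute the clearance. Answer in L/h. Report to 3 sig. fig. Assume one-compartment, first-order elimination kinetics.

CL = k × Vd = 0.0209 × 148 = 3.093 L/h

3.09 L/h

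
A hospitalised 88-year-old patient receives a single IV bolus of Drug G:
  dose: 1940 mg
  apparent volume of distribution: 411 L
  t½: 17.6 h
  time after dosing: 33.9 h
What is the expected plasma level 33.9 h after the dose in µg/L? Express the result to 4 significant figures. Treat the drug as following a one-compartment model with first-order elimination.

C₀ = Dose / Vd = 1940 / 411 = 4.720 mg/L
k = ln2 / t½ = 0.693147 / 17.6 = 0.03938 h⁻¹
C = C₀ · e^(−k·t) = 4.720 × e^(−0.03938 × 33.9)
  = 4.720 × 0.2632 = 1.242 mg/L
Convert: 1.242 mg/L × 1000 = 1242 µg/L

1242 µg/L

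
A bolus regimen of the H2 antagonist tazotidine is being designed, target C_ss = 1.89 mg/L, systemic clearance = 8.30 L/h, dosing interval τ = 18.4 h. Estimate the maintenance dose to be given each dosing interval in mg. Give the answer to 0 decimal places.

At steady state, Dose/τ = Css × CL.
Dose = Css × CL × τ = 1.89 × 8.300 × 18.4 = 288.6 mg

289 mg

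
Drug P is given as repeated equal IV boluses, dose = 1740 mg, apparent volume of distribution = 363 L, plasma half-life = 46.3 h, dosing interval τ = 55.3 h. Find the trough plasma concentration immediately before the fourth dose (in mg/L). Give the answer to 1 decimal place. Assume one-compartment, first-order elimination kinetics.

3.4 mg/L

C₀ per dose = Dose / Vd = 1740 / 363 = 4.793 mg/L
k = ln2 / t½ = 0.693147 / 46.3 = 0.01497 h⁻¹
Fraction remaining after one interval: r = e^(−kτ) = e^(−0.01497 × 55.3) = 0.4370
Before dose 4, 3 doses have been given (aged 1τ, 2τ, 3τ).
C_trough = C₀ × (r + r² + … + r^3) = C₀ × r(1−r^3)/(1−r)
        = 4.793 × 0.4370 × (1 − 0.08345) / (1 − 0.4370) = 3.410 mg/L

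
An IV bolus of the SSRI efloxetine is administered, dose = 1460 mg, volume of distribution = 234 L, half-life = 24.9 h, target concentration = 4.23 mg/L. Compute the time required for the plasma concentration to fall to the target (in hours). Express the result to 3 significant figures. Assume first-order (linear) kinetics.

14.0 h

C₀ = Dose / Vd = 1460 / 234 = 6.239 mg/L
k = ln2 / t½ = 0.693147 / 24.9 = 0.02784 h⁻¹
t = ln(C₀ / C) / k = ln(6.239 / 4.23) / 0.02784
  = ln(1.475) / 0.02784 = 0.3887 / 0.02784 = 13.96 h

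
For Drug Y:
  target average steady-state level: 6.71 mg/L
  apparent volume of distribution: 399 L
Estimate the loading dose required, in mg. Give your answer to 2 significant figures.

LD = Css × Vd = 6.71 × 399 = 2677 mg

2700 mg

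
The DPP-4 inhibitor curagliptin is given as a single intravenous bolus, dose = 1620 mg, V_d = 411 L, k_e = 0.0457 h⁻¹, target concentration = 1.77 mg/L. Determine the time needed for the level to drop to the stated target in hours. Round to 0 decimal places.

C₀ = Dose / Vd = 1620 / 411 = 3.942 mg/L
t = ln(C₀ / C) / k = ln(3.942 / 1.77) / 0.04570
  = ln(2.227) / 0.04570 = 0.8007 / 0.04570 = 17.52 h

18 h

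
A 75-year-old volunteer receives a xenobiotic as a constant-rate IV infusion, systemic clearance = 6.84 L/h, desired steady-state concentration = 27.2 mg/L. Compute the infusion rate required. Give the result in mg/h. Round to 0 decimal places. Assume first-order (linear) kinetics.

At steady state, infusion rate R₀ = Css × CL = 27.2 × 6.840 = 186.0 mg/h

186 mg/h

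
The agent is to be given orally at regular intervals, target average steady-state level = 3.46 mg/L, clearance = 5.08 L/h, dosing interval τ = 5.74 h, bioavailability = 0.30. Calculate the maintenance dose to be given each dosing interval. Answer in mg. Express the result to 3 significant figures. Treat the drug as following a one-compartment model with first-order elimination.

336 mg

At steady state, F × (Dose/τ) = Css × CL.
Dose = Css × CL × τ / F = 3.46 × 5.080 × 5.74 / 0.30 = 336.3 mg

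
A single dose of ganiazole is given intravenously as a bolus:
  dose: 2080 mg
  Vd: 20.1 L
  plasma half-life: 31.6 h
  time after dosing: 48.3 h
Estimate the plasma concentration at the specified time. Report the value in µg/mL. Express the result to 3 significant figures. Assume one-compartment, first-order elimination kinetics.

35.9 µg/mL

C₀ = Dose / Vd = 2080 / 20.1 = 103.5 mg/L
k = ln2 / t½ = 0.693147 / 31.6 = 0.02194 h⁻¹
C = C₀ · e^(−k·t) = 103.5 × e^(−0.02194 × 48.3)
  = 103.5 × 0.3466 = 35.87 mg/L
(35.87 mg/L = 35.87 µg/mL)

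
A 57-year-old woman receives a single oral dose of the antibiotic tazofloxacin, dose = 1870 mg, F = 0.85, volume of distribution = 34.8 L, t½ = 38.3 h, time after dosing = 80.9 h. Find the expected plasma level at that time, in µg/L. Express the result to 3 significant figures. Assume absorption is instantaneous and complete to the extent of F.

10600 µg/L

Amount reaching circulation = F × Dose = 0.85 × 1870 = 1590 mg
C₀ = F·Dose / Vd = 1590 / 34.8 = 45.69 mg/L
k = ln2 / t½ = 0.693147 / 38.3 = 0.01810 h⁻¹
C = C₀ · e^(−k·t) = 45.69 × e^(−0.01810 × 80.9)
  = 45.69 × 0.2312 = 10.56 mg/L
Convert: 10.56 mg/L × 1000 = 10560 µg/L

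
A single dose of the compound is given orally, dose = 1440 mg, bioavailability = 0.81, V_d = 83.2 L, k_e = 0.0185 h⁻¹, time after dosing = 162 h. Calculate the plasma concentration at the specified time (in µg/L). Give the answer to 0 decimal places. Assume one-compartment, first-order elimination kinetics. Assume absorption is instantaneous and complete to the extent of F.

Amount reaching circulation = F × Dose = 0.81 × 1440 = 1166 mg
C₀ = F·Dose / Vd = 1166 / 83.2 = 14.01 mg/L
C = C₀ · e^(−k·t) = 14.01 × e^(−0.01850 × 162)
  = 14.01 × 0.04994 = 0.6997 mg/L
Convert: 0.6997 mg/L × 1000 = 699.7 µg/L

700 µg/L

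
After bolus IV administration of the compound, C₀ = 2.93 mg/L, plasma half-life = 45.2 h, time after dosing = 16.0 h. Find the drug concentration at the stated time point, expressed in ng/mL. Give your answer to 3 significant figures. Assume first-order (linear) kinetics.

2290 ng/mL

k = ln2 / t½ = 0.693147 / 45.2 = 0.01534 h⁻¹
C = C₀ · e^(−k·t) = 2.930 × e^(−0.01534 × 16.0)
  = 2.930 × 0.7824 = 2.292 mg/L
Convert: 2.292 mg/L × 1000 = 2292 ng/mL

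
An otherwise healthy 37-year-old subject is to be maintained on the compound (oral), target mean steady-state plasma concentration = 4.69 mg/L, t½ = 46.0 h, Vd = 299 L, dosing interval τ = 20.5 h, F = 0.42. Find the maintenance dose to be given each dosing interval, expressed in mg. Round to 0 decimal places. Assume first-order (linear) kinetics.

k = ln2 / t½ = 0.693147 / 46.0 = 0.01507 h⁻¹
CL = k × Vd = 0.01507 × 299 = 4.506 L/h
At steady state, F × (Dose/τ) = Css × CL.
Dose = Css × CL × τ / F = 4.69 × 4.506 × 20.5 / 0.42 = 1031 mg

1031 mg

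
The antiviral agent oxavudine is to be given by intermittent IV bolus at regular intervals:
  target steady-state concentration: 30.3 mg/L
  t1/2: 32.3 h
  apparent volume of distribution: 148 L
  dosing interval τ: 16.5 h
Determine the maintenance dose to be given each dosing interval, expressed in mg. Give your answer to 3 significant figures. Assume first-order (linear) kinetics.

k = ln2 / t½ = 0.693147 / 32.3 = 0.02146 h⁻¹
CL = k × Vd = 0.02146 × 148 = 3.176 L/h
At steady state, Dose/τ = Css × CL.
Dose = Css × CL × τ = 30.3 × 3.176 × 16.5 = 1588 mg

1590 mg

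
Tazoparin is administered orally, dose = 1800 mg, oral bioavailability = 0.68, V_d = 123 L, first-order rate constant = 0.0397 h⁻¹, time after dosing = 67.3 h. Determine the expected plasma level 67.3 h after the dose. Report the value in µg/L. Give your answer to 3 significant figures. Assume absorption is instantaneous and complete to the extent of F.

Amount reaching circulation = F × Dose = 0.68 × 1800 = 1224 mg
C₀ = F·Dose / Vd = 1224 / 123 = 9.951 mg/L
C = C₀ · e^(−k·t) = 9.951 × e^(−0.03970 × 67.3)
  = 9.951 × 0.06913 = 0.6879 mg/L
Convert: 0.6879 mg/L × 1000 = 687.9 µg/L

688 µg/L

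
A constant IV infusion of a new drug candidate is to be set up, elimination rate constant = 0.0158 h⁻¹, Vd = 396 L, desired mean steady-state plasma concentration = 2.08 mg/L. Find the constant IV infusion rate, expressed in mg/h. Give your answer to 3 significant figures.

CL = k × Vd = 0.01580 × 396 = 6.257 L/h
At steady state, infusion rate R₀ = Css × CL = 2.08 × 6.257 = 13.01 mg/h

13.0 mg/h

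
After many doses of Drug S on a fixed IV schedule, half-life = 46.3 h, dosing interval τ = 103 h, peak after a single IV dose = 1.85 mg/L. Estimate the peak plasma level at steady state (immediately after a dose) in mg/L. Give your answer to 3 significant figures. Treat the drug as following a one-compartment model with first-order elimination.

2.35 mg/L

k = ln2 / t½ = 0.693147 / 46.3 = 0.01497 h⁻¹
e^(−kτ) = e^(−0.01497 × 103) = 0.2140
Accumulation ratio R = 1 / (1 − e^(−kτ)) = 1 / (1 − 0.2140) = 1.272
Steady-state peak = C₀ × R = 1.85 × 1.272 = 2.353 mg/L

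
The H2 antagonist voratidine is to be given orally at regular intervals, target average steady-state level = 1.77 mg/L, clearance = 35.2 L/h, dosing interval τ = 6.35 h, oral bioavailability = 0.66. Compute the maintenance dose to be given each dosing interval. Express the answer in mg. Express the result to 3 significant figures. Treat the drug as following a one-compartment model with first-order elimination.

599 mg

At steady state, F × (Dose/τ) = Css × CL.
Dose = Css × CL × τ / F = 1.77 × 35.20 × 6.35 / 0.66 = 599.4 mg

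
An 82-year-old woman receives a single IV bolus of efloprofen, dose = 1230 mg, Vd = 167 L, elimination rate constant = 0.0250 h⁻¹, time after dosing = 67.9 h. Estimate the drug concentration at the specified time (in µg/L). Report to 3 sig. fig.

1350 µg/L

C₀ = Dose / Vd = 1230 / 167 = 7.365 mg/L
C = C₀ · e^(−k·t) = 7.365 × e^(−0.02500 × 67.9)
  = 7.365 × 0.1831 = 1.349 mg/L
Convert: 1.349 mg/L × 1000 = 1349 µg/L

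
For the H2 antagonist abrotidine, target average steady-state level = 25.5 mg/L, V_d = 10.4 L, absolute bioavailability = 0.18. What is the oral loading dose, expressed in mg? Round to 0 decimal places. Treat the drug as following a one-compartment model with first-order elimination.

LD = Css × Vd / F = 25.5 × 10.4 / 0.18 = 1473 mg

1473 mg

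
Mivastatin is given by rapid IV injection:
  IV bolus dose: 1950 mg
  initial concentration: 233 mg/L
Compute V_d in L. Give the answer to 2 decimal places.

8.37 L

Vd = Dose / C₀ = 1950 / 233 = 8.369 L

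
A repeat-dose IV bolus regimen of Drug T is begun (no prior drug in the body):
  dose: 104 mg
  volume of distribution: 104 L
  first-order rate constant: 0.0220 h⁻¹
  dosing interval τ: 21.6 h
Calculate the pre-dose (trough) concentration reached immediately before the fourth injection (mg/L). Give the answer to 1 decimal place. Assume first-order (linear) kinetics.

C₀ per dose = Dose / Vd = 104 / 104 = 1.000 mg/L
Fraction remaining after one interval: r = e^(−kτ) = e^(−0.02200 × 21.6) = 0.6218
Before dose 4, 3 doses have been given (aged 1τ, 2τ, 3τ).
C_trough = C₀ × (r + r² + … + r^3) = C₀ × r(1−r^3)/(1−r)
        = 1.000 × 0.6218 × (1 − 0.2404) / (1 − 0.6218) = 1.249 mg/L

1.2 mg/L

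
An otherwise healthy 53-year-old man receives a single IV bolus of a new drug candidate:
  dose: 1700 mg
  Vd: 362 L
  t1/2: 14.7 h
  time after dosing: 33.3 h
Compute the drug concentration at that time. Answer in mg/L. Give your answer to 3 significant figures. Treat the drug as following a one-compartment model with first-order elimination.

0.977 mg/L

C₀ = Dose / Vd = 1700 / 362 = 4.696 mg/L
k = ln2 / t½ = 0.693147 / 14.7 = 0.04715 h⁻¹
C = C₀ · e^(−k·t) = 4.696 × e^(−0.04715 × 33.3)
  = 4.696 × 0.2080 = 0.9768 mg/L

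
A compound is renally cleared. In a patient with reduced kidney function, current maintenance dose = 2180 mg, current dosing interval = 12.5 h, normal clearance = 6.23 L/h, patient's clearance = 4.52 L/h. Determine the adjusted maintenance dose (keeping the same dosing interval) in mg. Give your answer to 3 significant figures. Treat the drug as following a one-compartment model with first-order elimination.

1580 mg

To keep the same average steady-state level, dosing rate must scale with clearance.
CL ratio = 4.52 / 6.23 = 0.7255
New dose (same interval) = 2180 × 0.7255 = 1582 mg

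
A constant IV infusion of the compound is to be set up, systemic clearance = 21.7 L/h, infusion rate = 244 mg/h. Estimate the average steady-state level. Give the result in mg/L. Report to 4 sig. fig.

11.24 mg/L

At steady state Css = R₀ / CL = 244 / 21.70 = 11.24 mg/L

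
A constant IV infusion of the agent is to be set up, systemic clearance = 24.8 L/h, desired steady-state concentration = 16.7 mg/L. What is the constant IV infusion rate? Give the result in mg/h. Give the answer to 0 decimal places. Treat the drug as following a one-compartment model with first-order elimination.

At steady state, infusion rate R₀ = Css × CL = 16.7 × 24.80 = 414.2 mg/h

414 mg/h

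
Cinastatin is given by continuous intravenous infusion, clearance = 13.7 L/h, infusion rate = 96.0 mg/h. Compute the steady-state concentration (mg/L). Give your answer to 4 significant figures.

At steady state Css = R₀ / CL = 96.0 / 13.70 = 7.007 mg/L

7.007 mg/L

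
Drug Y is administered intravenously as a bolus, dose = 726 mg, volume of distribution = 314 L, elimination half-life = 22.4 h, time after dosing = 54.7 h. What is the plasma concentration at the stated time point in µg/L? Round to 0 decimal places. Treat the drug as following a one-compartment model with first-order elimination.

C₀ = Dose / Vd = 726.0 / 314 = 2.312 mg/L
k = ln2 / t½ = 0.693147 / 22.4 = 0.03094 h⁻¹
C = C₀ · e^(−k·t) = 2.312 × e^(−0.03094 × 54.7)
  = 2.312 × 0.1841 = 0.4256 mg/L
Convert: 0.4256 mg/L × 1000 = 425.6 µg/L

426 µg/L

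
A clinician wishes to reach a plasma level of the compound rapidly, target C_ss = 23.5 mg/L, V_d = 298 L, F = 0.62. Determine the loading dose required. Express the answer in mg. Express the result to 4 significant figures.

11300 mg

LD = Css × Vd / F = 23.5 × 298 / 0.62 = 11300 mg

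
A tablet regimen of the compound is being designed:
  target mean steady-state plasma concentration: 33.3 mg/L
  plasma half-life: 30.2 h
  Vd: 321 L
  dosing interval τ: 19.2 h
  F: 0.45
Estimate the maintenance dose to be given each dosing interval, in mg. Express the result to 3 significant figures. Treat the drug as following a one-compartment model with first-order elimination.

k = ln2 / t½ = 0.693147 / 30.2 = 0.02295 h⁻¹
CL = k × Vd = 0.02295 × 321 = 7.367 L/h
At steady state, F × (Dose/τ) = Css × CL.
Dose = Css × CL × τ / F = 33.3 × 7.367 × 19.2 / 0.45 = 10470 mg

10500 mg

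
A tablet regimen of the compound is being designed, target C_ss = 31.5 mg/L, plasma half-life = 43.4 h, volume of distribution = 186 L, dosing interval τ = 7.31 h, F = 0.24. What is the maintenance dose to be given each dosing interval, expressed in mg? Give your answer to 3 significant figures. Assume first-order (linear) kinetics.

2850 mg

k = ln2 / t½ = 0.693147 / 43.4 = 0.01597 h⁻¹
CL = k × Vd = 0.01597 × 186 = 2.970 L/h
At steady state, F × (Dose/τ) = Css × CL.
Dose = Css × CL × τ / F = 31.5 × 2.970 × 7.31 / 0.24 = 2850 mg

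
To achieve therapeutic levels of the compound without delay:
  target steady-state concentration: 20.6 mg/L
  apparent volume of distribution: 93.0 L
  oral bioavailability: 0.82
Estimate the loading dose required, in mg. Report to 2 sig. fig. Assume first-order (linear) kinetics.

2300 mg

LD = Css × Vd / F = 20.6 × 93.0 / 0.82 = 2336 mg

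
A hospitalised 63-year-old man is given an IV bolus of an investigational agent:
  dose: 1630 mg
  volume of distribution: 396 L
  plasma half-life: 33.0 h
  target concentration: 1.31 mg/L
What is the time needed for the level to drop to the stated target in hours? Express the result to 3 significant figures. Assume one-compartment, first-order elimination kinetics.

C₀ = Dose / Vd = 1630 / 396 = 4.116 mg/L
k = ln2 / t½ = 0.693147 / 33.0 = 0.02100 h⁻¹
t = ln(C₀ / C) / k = ln(4.116 / 1.31) / 0.02100
  = ln(3.142) / 0.02100 = 1.145 / 0.02100 = 54.52 h

54.5 h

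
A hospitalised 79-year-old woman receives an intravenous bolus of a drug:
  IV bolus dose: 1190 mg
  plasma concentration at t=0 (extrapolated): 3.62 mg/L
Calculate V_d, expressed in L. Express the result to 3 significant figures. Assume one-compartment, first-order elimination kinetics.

329 L

Vd = Dose / C₀ = 1190 / 3.62 = 328.7 L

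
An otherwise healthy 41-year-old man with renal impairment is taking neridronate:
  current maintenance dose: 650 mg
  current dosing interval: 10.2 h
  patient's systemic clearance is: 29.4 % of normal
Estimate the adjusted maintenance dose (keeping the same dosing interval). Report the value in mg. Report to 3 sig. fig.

191 mg

To keep the same average steady-state level, dosing rate must scale with clearance.
CL ratio = 29.4 / 100 = 0.2940
New dose (same interval) = 650 × 0.2940 = 191.1 mg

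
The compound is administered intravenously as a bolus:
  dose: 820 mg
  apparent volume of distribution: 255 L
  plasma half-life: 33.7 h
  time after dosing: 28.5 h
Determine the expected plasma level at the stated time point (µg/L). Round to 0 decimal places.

C₀ = Dose / Vd = 820.0 / 255 = 3.216 mg/L
k = ln2 / t½ = 0.693147 / 33.7 = 0.02057 h⁻¹
C = C₀ · e^(−k·t) = 3.216 × e^(−0.02057 × 28.5)
  = 3.216 × 0.5564 = 1.789 mg/L
Convert: 1.789 mg/L × 1000 = 1789 µg/L

1789 µg/L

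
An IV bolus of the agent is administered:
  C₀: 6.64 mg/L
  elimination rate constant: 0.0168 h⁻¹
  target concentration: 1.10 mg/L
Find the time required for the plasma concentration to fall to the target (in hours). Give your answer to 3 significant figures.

t = ln(C₀ / C) / k = ln(6.640 / 1.10) / 0.01680
  = ln(6.036) / 0.01680 = 1.798 / 0.01680 = 107.0 h

107 h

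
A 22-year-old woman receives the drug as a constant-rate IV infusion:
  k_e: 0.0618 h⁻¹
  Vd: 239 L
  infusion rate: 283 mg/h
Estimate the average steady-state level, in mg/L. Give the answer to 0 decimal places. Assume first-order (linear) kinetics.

CL = k × Vd = 0.06180 × 239 = 14.77 L/h
At steady state Css = R₀ / CL = 283 / 14.77 = 19.16 mg/L

19 mg/L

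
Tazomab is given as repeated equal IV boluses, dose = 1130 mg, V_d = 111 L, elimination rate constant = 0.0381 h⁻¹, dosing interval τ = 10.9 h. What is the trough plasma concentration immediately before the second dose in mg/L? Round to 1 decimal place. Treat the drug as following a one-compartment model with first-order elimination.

C₀ per dose = Dose / Vd = 1130 / 111 = 10.18 mg/L
Fraction remaining after one interval: r = e^(−kτ) = e^(−0.03810 × 10.9) = 0.6601
Before dose 2, 1 dose has been given (aged 1τ).
C_trough = C₀ × r = 10.18 × 0.6601 = 6.720 mg/L

6.7 mg/L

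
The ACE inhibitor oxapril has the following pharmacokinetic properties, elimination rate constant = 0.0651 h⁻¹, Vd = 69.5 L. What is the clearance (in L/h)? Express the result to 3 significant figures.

CL = k × Vd = 0.0651 × 69.5 = 4.524 L/h

4.52 L/h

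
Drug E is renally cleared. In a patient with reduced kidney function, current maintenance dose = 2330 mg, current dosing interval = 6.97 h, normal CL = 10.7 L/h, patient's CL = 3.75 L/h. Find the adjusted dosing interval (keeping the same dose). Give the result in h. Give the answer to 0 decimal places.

20 h

To keep the same average steady-state level, dosing rate must scale with clearance.
CL ratio = 3.75 / 10.7 = 0.3505
New interval (same dose) = 6.97 / 0.3505 = 19.89 h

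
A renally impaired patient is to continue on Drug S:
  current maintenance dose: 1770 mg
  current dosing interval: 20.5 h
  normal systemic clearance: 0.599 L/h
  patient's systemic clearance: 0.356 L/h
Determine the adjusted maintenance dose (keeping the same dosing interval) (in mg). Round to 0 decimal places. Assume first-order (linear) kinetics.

1052 mg

To keep the same average steady-state level, dosing rate must scale with clearance.
CL ratio = 0.356 / 0.599 = 0.5943
New dose (same interval) = 1770 × 0.5943 = 1052 mg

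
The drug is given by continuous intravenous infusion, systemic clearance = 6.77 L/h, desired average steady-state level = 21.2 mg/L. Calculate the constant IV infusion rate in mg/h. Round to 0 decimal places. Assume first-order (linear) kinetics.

144 mg/h

At steady state, infusion rate R₀ = Css × CL = 21.2 × 6.770 = 143.5 mg/h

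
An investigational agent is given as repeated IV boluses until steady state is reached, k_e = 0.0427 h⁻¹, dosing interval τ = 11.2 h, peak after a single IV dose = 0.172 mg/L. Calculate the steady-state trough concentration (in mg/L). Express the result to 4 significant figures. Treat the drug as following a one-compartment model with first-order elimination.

0.2805 mg/L

e^(−kτ) = e^(−0.04270 × 11.2) = 0.6199
Accumulation ratio R = 1 / (1 − e^(−kτ)) = 1 / (1 − 0.6199) = 2.631
Steady-state trough = C₀ × R × e^(−kτ) = 0.172 × 2.631 × 0.6199 = 0.2805 mg/L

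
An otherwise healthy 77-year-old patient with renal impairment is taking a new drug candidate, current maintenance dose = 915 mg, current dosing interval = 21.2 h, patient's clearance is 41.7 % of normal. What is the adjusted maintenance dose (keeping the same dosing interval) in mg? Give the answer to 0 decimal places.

To keep the same average steady-state level, dosing rate must scale with clearance.
CL ratio = 41.7 / 100 = 0.4170
New dose (same interval) = 915 × 0.4170 = 381.6 mg

382 mg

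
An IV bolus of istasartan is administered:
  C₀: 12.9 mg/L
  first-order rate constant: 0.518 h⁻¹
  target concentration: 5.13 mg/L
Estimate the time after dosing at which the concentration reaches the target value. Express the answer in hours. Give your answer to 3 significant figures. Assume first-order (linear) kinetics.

t = ln(C₀ / C) / k = ln(12.90 / 5.13) / 0.5180
  = ln(2.515) / 0.5180 = 0.9223 / 0.5180 = 1.781 h

1.78 h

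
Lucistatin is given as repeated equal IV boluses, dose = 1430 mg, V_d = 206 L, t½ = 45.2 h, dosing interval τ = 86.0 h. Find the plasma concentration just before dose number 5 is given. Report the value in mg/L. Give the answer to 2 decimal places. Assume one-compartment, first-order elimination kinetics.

2.52 mg/L

C₀ per dose = Dose / Vd = 1430 / 206 = 6.942 mg/L
k = ln2 / t½ = 0.693147 / 45.2 = 0.01534 h⁻¹
Fraction remaining after one interval: r = e^(−kτ) = e^(−0.01534 × 86.0) = 0.2673
Before dose 5, 4 doses have been given (aged 1τ, 2τ, 3τ, 4τ).
C_trough = C₀ × (r + r² + … + r^4) = C₀ × r(1−r^4)/(1−r)
        = 6.942 × 0.2673 × (1 − 0.005105) / (1 − 0.2673) = 2.520 mg/L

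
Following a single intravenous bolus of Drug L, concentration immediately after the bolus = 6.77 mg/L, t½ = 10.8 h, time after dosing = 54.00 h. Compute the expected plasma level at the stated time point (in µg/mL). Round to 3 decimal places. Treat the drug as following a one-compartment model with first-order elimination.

0.212 µg/mL

k = ln2 / t½ = 0.693147 / 10.8 = 0.06418 h⁻¹
t / t½ = 54.00 / 10.8 = 5 half-lives
C = C₀ × (1/2)^5 = 6.770 × 0.03125 = 0.2116 mg/L
(0.2116 mg/L = 0.2116 µg/mL)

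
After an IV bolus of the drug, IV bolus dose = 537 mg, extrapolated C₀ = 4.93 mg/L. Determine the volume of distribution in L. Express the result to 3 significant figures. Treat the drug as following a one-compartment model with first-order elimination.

109 L

Vd = Dose / C₀ = 537.0 / 4.93 = 108.9 L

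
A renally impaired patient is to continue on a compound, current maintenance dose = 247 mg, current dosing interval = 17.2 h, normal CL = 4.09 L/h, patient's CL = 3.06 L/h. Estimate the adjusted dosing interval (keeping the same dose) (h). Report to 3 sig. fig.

To keep the same average steady-state level, dosing rate must scale with clearance.
CL ratio = 3.06 / 4.09 = 0.7482
New interval (same dose) = 17.2 / 0.7482 = 22.99 h

23.0 h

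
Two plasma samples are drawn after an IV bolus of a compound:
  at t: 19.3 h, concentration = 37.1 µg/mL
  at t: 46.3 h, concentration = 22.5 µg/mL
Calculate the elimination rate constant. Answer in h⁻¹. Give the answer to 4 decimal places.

0.0185 h⁻¹

k = ln(C₁/C₂) / (t₂ − t₁) = ln(37.1/22.5) / (46.3 − 19.3)
  = 0.5001 / 27.00 = 0.01852 h⁻¹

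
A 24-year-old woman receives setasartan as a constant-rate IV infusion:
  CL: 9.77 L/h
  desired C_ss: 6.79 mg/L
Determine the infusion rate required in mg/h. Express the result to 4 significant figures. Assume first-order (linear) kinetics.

At steady state, infusion rate R₀ = Css × CL = 6.79 × 9.770 = 66.34 mg/h

66.34 mg/h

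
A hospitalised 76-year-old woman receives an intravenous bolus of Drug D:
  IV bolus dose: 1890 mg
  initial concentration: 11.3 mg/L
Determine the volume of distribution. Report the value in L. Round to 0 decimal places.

Vd = Dose / C₀ = 1890 / 11.3 = 167.3 L

167 L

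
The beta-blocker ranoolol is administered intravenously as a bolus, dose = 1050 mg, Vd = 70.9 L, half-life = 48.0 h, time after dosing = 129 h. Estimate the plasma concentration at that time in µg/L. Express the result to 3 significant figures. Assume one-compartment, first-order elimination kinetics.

C₀ = Dose / Vd = 1050 / 70.9 = 14.81 mg/L
k = ln2 / t½ = 0.693147 / 48.0 = 0.01444 h⁻¹
C = C₀ · e^(−k·t) = 14.81 × e^(−0.01444 × 129)
  = 14.81 × 0.1552 = 2.299 mg/L
Convert: 2.299 mg/L × 1000 = 2299 µg/L

2300 µg/L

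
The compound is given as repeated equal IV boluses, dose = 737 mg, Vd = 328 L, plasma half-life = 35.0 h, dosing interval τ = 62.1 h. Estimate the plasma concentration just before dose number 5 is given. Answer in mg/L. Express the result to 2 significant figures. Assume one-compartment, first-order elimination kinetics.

C₀ per dose = Dose / Vd = 737 / 328 = 2.247 mg/L
k = ln2 / t½ = 0.693147 / 35.0 = 0.01980 h⁻¹
Fraction remaining after one interval: r = e^(−kτ) = e^(−0.01980 × 62.1) = 0.2924
Before dose 5, 4 doses have been given (aged 1τ, 2τ, 3τ, 4τ).
C_trough = C₀ × (r + r² + … + r^4) = C₀ × r(1−r^4)/(1−r)
        = 2.247 × 0.2924 × (1 − 0.007310) / (1 − 0.2924) = 0.9217 mg/L

0.92 mg/L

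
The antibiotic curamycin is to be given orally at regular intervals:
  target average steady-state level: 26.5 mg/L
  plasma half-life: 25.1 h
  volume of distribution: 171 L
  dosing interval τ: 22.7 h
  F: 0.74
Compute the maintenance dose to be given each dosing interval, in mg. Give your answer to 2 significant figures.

k = ln2 / t½ = 0.693147 / 25.1 = 0.02762 h⁻¹
CL = k × Vd = 0.02762 × 171 = 4.723 L/h
At steady state, F × (Dose/τ) = Css × CL.
Dose = Css × CL × τ / F = 26.5 × 4.723 × 22.7 / 0.74 = 3839 mg

3800 mg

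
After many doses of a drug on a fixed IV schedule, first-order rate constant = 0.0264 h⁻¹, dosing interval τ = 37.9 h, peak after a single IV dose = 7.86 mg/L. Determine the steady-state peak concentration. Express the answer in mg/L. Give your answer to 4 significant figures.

12.43 mg/L

e^(−kτ) = e^(−0.02640 × 37.9) = 0.3677
Accumulation ratio R = 1 / (1 − e^(−kτ)) = 1 / (1 − 0.3677) = 1.582
Steady-state peak = C₀ × R = 7.86 × 1.582 = 12.43 mg/L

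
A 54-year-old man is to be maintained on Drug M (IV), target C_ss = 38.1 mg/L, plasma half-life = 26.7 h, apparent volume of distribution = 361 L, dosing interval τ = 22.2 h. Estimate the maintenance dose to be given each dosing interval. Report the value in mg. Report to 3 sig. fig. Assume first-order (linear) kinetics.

7930 mg

k = ln2 / t½ = 0.693147 / 26.7 = 0.02596 h⁻¹
CL = k × Vd = 0.02596 × 361 = 9.372 L/h
At steady state, Dose/τ = Css × CL.
Dose = Css × CL × τ = 38.1 × 9.372 × 22.2 = 7927 mg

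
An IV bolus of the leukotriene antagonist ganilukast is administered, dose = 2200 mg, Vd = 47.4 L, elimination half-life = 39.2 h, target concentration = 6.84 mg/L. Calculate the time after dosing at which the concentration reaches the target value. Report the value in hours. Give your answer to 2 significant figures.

110 h

C₀ = Dose / Vd = 2200 / 47.4 = 46.41 mg/L
k = ln2 / t½ = 0.693147 / 39.2 = 0.01768 h⁻¹
t = ln(C₀ / C) / k = ln(46.41 / 6.84) / 0.01768
  = ln(6.785) / 0.01768 = 1.915 / 0.01768 = 108.3 h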